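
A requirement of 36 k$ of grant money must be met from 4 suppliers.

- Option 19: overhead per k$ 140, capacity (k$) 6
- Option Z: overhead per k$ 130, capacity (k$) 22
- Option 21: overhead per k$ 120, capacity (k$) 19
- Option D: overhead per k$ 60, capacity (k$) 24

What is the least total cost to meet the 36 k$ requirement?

Cheapest first:
Option D (60): use full 24 → 12 k$ to go.
Option 21 at 120: take 12 of its 19 → requirement met.
Option Z, Option 19: unused.
Cost = 24×60 + 12×120 = 2880.

2880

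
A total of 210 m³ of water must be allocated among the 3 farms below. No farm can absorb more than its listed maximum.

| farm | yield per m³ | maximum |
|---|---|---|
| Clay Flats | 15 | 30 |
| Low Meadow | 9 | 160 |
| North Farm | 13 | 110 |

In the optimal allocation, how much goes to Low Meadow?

Highest yield per m³ first: Clay Flats 15 > North Farm 13 > Low Meadow 9.
Clay Flats: +30 to 30 (cap) ; 180 left.
North Farm takes 110 to reach its cap of 110 ; 70 left.
Low Meadow has room for 160 but only 70 remain, so it gets 70.

70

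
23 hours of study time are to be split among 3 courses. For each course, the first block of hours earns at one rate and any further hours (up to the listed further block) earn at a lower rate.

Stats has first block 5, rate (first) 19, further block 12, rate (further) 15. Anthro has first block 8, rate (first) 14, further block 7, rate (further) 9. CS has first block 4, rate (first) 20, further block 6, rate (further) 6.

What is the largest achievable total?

383

Order all 6 blocks by rate: CS/tier1 20 > Stats/tier1 19 > Stats/tier2 15 > Anthro/tier1 14 > Anthro/tier2 9 > CS/tier2 6.
Fill CS tier1 block (4 at 20) — 19 left.
Stats/tier1 (19): +5 — 14 left.
Stats tier2 at 15: fill all 12 — 2 left.
2 remain; put them into Anthro tier1 at 14.
Total = 20×4 + 19×5 + 15×12 + 14×2 = 383.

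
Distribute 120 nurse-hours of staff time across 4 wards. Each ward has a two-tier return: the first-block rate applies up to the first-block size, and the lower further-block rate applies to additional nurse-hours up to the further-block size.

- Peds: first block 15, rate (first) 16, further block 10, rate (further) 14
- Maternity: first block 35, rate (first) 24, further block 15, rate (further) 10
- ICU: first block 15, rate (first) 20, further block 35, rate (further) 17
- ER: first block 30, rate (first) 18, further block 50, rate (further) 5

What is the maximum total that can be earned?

Treat each block as its own option and order by rate: Maternity/first 24 > ICU/first 20 > ER/first 18 > ICU/second 17 > Peds/first 16 > Peds/second 14 > Maternity/second 10 > ER/second 5.
Maternity/first (24): +35 — 85 left.
Fill ICU first block (15 at 20) — 70 left.
Fill ER first block (30 at 18) — 40 left.
Fill ICU second block (35 at 17) — 5 left.
Peds/first: +5 of 15 at 16; pool empty.
Total = 24×35 + 20×15 + 18×30 + 17×35 + 16×5 = 2355.

2355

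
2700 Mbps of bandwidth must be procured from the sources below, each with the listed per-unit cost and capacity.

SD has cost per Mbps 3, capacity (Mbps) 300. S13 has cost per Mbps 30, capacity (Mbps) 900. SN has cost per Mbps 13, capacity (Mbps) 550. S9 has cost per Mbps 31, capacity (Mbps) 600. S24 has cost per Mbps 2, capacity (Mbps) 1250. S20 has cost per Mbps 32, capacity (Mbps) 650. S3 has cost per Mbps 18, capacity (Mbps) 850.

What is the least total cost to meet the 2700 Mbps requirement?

21350

Cheapest first:
S24 at 2: take all 1250 Mbps → 1450 still needed.
SD at 3: take all 300 Mbps → 1150 still needed.
SN at 13: take all 550 Mbps → 600 still needed.
S3 (18): take the remaining 600 → done.
S13, S9, S20: unused.
Cost = 1250×2 + 300×3 + 550×13 + 600×18 = 21350.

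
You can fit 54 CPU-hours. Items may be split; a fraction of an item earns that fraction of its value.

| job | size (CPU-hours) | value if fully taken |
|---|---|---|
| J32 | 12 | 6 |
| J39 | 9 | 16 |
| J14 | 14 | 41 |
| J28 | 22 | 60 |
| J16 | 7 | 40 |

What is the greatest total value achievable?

Best value per unit of size first: J16 40/7≈5.71, J14 41/14≈2.93, J28 60/22≈2.73, J39 16/9≈1.78, J32 6/12≈0.5.
J16: take in full, 7 CPU-hours for value 40 — 47 left.
Take all of J14 (14 CPU-hours, value 41) — 33 CPU-hours left.
J28: take in full, 22 CPU-hours for value 60 — 11 left.
J39: take in full, 9 CPU-hours for value 16 — 2 left.
Fill the last 2 CPU-hours with part of J32: 2/12 of it earns 1.
Total value = 158.

158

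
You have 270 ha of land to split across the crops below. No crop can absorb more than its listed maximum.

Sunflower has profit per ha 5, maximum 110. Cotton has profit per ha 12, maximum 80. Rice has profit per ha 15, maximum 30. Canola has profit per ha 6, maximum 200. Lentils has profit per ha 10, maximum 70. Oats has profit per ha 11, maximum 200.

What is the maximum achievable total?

Rank by profit per ha: Rice 15 > Cotton 12 > Oats 11 > Lentils 10 > Canola 6 > Sunflower 5.
Rice takes 30 to reach its cap of 30 → 240 left.
Cotton takes 80 to reach its cap of 80 → 160 left.
Oats: +160 (room for 200) → 160. Pool exhausted.
Total = 12×80 + 15×30 + 11×160 = 3170.

3170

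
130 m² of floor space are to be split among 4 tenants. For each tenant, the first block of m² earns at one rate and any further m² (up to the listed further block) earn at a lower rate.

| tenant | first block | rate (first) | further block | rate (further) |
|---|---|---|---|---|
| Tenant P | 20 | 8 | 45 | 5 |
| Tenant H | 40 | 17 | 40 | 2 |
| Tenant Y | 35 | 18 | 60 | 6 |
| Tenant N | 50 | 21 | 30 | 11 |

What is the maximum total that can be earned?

2415

Order all 8 blocks by rate: Tenant N/T1 21 > Tenant Y/T1 18 > Tenant H/T1 17 > Tenant N/T2 11 > Tenant P/T1 8 > Tenant Y/T2 6 > Tenant P/T2 5 > Tenant H/T2 2.
Fill Tenant N T1 block (50 at 21) — 80 left.
Tenant Y T1 at 18: fill all 35 — 45 left.
Tenant H/T1 (17): +40 — 5 left.
5 remain; put them into Tenant N T2 at 11.
Total = 21×50 + 18×35 + 17×40 + 11×5 = 2415.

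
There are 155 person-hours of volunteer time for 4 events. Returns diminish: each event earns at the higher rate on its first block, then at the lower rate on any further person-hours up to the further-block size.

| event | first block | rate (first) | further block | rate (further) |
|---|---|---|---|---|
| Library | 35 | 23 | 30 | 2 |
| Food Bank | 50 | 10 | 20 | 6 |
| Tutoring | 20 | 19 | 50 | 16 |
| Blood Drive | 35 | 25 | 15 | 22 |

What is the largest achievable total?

Treat each block as its own option and order by rate: Blood Drive/T1 25 > Library/T1 23 > Blood Drive/T2 22 > Tutoring/T1 19 > Tutoring/T2 16 > Food Bank/T1 10 > Food Bank/T2 6 > Library/T2 2.
Blood Drive T1 at 25: fill all 35 — 120 left.
Fill Library T1 block (35 at 23) — 85 left.
Fill Blood Drive T2 block (15 at 22) — 70 left.
Tutoring T1 at 19: fill all 20 — 50 left.
Tutoring/T2 (16): +50 — 0 left.
Total = 25×35 + 23×35 + 22×15 + 19×20 + 16×50 = 3190.

3190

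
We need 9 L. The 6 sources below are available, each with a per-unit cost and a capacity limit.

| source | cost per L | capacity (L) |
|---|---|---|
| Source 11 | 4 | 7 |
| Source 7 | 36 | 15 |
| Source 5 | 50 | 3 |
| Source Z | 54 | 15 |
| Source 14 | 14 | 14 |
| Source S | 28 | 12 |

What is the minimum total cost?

Fill from the cheapest source first.
Source 11 (4): use full 7 — 2 L to go.
Take 2 from Source 14 at 14 to finish.
Source S, Source 7, Source 5, Source Z: unused.
Cost = 7×4 + 2×14 = 56.

56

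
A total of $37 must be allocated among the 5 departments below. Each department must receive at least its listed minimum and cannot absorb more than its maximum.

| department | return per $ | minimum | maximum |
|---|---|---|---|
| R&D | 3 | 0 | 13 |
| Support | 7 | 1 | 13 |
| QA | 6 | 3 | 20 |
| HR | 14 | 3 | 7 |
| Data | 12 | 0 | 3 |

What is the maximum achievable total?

Meeting every minimum uses 0+1+3+3+0 = 7 $, leaving 30.
Order the departments by return per $: HR 14 > Data 12 > Support 7 > QA 6 > R&D 3.
Give HR 4 more to hit its cap of 7 — 26 left.
Data: +3 to 3 (cap) — 23 left.
Support: +12 to 13 (cap) — 11 left.
Only 11 left; QA takes them to reach 14.
Total = 7×13 + 6×14 + 14×7 + 12×3 = 309.

309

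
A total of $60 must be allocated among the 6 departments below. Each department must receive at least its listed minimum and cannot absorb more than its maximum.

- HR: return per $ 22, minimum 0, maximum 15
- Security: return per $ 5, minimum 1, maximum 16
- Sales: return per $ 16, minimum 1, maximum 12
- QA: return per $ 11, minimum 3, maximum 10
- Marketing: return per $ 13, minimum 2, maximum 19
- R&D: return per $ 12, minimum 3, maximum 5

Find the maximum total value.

922

Meeting every minimum uses 0+1+1+3+2+3 = 10 $, leaving 50.
Highest return per $ first: HR 22 > Sales 16 > Marketing 13 > R&D 12 > QA 11 > Security 5.
Give HR 15 more to hit its cap of 15 ; 35 left.
Sales: +11 to 12 (cap) ; 24 left.
Give Marketing 17 more to hit its cap of 19 ; 7 left.
Give R&D 2 more to hit its cap of 5 ; 5 left.
QA: +5 (room for 7) → 8. Pool exhausted.
Total = 22×15 + 5×1 + 16×12 + 11×8 + 13×19 + 12×5 = 922.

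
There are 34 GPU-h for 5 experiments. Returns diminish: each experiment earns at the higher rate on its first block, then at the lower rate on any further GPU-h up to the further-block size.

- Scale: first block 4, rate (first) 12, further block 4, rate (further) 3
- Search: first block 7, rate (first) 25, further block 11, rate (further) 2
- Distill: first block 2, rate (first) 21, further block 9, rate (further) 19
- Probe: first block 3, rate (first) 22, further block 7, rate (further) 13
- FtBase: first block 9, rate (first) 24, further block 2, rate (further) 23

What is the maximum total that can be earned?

742

Order all 10 blocks by rate: Search/tier1 25 > FtBase/tier1 24 > FtBase/tier2 23 > Probe/tier1 22 > Distill/tier1 21 > Distill/tier2 19 > Probe/tier2 13 > Scale/tier1 12 > Scale/tier2 3 > Search/tier2 2.
Fill Search tier1 block (7 at 25) — 27 left.
FtBase tier1 at 24: fill all 9 — 18 left.
Fill FtBase tier2 block (2 at 23) — 16 left.
Probe tier1 at 22: fill all 3 — 13 left.
Distill tier1 at 21: fill all 2 — 11 left.
Distill/tier2 (19): +9 — 2 left.
2 remain; put them into Probe tier2 at 13.
Total = 25×7 + 24×9 + 23×2 + 22×3 + 21×2 + 19×9 + 13×2 = 742.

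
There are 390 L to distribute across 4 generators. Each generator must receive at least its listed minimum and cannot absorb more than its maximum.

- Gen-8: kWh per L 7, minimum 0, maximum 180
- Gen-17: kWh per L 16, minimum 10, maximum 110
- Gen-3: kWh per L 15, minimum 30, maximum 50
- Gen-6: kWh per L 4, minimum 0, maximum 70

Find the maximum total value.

3970

Meeting every minimum uses 0+10+30+0 = 40 L, leaving 350.
Order the generators by kWh per L: Gen-17 16 > Gen-3 15 > Gen-8 7 > Gen-6 4.
Gen-17: +100 to 110 (cap) — 250 left.
Gen-3: +20 to 50 (cap) — 230 left.
Gen-8 takes 180 more to reach its cap of 180 — 50 left.
Gen-6: +50 (room for 70) → 50. Pool exhausted.
Total = 7×180 + 16×110 + 15×50 + 4×50 = 3970.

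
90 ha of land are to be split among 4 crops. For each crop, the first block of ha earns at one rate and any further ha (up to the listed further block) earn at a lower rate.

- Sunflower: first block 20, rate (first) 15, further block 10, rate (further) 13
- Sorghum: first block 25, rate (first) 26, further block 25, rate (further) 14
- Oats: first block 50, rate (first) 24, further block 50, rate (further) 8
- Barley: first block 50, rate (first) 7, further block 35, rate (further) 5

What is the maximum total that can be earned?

2075

Order all 8 blocks by rate: Sorghum/T1 26 > Oats/T1 24 > Sunflower/T1 15 > Sorghum/T2 14 > Sunflower/T2 13 > Oats/T2 8 > Barley/T1 7 > Barley/T2 5.
Sorghum/T1 (26): +25 — 65 left.
Oats/T1 (24): +50 — 15 left.
Sunflower/T1: +15 of 20 at 15; pool empty.
Total = 26×25 + 24×50 + 15×15 = 2075.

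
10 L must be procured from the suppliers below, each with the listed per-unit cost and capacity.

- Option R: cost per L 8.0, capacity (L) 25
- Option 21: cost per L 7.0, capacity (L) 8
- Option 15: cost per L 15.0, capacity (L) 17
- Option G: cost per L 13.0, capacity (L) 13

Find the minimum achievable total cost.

72

Cheapest first:
Option 21 at 7.0: take all 8 L — 2 still needed.
Option R at 8.0: take 2 of its 25 — requirement met.
Option G, Option 15: unused.
Cost = 8×7.0 + 2×8.0 = 72.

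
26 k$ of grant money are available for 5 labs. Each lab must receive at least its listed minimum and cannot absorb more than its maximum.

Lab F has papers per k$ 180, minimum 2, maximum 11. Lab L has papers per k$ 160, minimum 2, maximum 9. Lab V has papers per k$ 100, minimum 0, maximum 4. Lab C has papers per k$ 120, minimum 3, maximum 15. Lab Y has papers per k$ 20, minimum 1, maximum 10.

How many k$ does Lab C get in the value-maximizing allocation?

Meeting every minimum uses 2+2+0+3+1 = 8 k$, leaving 18.
Rank by papers per k$: Lab F 180 > Lab L 160 > Lab C 120 > Lab V 100 > Lab Y 20.
Give Lab F 9 more to hit its cap of 11 — 9 left.
Give Lab L 7 more to hit its cap of 9 — 2 left.
Only 2 left; Lab C takes them to reach 5.

5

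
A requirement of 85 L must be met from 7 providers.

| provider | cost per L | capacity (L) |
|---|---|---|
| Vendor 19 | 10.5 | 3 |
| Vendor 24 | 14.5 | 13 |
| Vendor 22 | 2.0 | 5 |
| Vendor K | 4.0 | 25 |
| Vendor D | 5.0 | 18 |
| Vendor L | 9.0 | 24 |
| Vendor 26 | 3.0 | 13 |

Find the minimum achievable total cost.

455

Use providers in increasing cost order.
Vendor 22 at 2.0: take all 5 L ; 80 still needed.
Take 13 from Vendor 26 at 3.0 ; need 67 more.
Take 25 from Vendor K at 4.0 ; need 42 more.
Vendor D (5.0): use full 18 ; 24 L to go.
Take 24 from Vendor L at 9.0 ; need 0 more.
Vendor 19, Vendor 24: unused.
Cost = 5×2.0 + 13×3.0 + 25×4.0 + 18×5.0 + 24×9.0 = 455.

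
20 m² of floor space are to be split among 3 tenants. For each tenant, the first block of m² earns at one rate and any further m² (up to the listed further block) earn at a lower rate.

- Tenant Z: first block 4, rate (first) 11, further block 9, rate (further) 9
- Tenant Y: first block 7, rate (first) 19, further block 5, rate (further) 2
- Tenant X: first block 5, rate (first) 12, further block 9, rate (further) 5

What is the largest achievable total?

273

Treat each block as its own option and order by rate: Tenant Y/tier1 19 > Tenant X/tier1 12 > Tenant Z/tier1 11 > Tenant Z/tier2 9 > Tenant X/tier2 5 > Tenant Y/tier2 2.
Fill Tenant Y tier1 block (7 at 19) ; 13 left.
Fill Tenant X tier1 block (5 at 12) ; 8 left.
Tenant Z tier1 at 11: fill all 4 ; 4 left.
Tenant Z/tier2: +4 of 9 at 9; pool empty.
Total = 19×7 + 12×5 + 11×4 + 9×4 = 273.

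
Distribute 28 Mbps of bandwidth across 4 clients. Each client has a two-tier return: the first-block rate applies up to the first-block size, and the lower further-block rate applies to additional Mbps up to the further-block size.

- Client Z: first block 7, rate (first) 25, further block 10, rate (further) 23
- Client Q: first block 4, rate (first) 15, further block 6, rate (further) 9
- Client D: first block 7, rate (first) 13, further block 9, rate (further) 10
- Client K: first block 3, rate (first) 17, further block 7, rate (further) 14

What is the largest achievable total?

Order all 8 blocks by rate: Client Z/tier1 25 > Client Z/tier2 23 > Client K/tier1 17 > Client Q/tier1 15 > Client K/tier2 14 > Client D/tier1 13 > Client D/tier2 10 > Client Q/tier2 9.
Client Z tier1 at 25: fill all 7 → 21 left.
Client Z/tier2 (23): +10 → 11 left.
Client K/tier1 (17): +3 → 8 left.
Client Q tier1 at 15: fill all 4 → 4 left.
Client K tier2 at 14: only 4 left, fill 4.
Total = 25×7 + 23×10 + 17×3 + 15×4 + 14×4 = 572.

572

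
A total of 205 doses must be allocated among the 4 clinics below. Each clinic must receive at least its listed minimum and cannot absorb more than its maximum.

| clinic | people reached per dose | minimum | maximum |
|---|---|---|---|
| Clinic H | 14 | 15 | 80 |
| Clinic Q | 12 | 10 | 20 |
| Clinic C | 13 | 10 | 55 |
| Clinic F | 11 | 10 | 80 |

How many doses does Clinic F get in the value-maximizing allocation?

50

Meeting every minimum uses 15+10+10+10 = 45 doses, leaving 160.
Order the clinics by people reached per dose: Clinic H 14 > Clinic C 13 > Clinic Q 12 > Clinic F 11.
Clinic H: +65 to 80 (cap) → 95 left.
Give Clinic C 45 more to hit its cap of 55 → 50 left.
Clinic Q: +10 to 20 (cap) → 40 left.
Only 40 left; Clinic F takes them to reach 50.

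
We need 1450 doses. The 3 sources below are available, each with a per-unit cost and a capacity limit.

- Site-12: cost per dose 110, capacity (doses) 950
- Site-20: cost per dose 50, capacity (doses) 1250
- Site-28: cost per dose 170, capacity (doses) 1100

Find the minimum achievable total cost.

84500

Fill from the cheapest source first.
Site-20 (50): use full 1250 — 200 doses to go.
Take 200 from Site-12 at 110 to finish.
Site-28: unused.
Cost = 1250×50 + 200×110 = 84500.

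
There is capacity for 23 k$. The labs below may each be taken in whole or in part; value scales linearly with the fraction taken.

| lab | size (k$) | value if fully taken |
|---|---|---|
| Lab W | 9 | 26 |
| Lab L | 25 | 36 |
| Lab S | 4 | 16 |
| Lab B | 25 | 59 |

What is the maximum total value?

Sort by value density: Lab S 16/4≈4, Lab W 26/9≈2.89, Lab B 59/25≈2.36, Lab L 36/25≈1.44.
Take all of Lab S (4 k$, value 16) → 19 k$ left.
Take all of Lab W (9 k$, value 26) → 10 k$ left.
Only 10 k$ remain; take 10/25 of Lab B for value 59×10/25 = 23.6.
Total value = 65.6.

65.6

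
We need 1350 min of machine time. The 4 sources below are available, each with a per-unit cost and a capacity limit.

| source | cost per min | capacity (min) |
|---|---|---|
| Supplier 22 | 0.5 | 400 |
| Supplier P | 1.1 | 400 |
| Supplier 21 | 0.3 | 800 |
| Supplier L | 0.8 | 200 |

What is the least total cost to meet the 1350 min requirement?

Fill from the cheapest source first.
Supplier 21 at 0.3: take all 800 min → 550 still needed.
Supplier 22 (0.5): use full 400 → 150 min to go.
Supplier L at 0.8: take 150 of its 200 → requirement met.
Supplier P: unused.
Cost = 800×0.3 + 400×0.5 + 150×0.8 = 560.

560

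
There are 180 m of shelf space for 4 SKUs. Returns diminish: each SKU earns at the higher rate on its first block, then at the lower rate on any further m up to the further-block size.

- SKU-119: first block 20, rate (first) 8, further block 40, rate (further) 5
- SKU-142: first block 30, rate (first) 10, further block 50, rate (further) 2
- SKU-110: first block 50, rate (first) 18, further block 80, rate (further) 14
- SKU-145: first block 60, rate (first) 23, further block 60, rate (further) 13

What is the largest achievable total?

3260

Rank every tier by rate: SKU-145/T1 23 > SKU-110/T1 18 > SKU-110/T2 14 > SKU-145/T2 13 > SKU-142/T1 10 > SKU-119/T1 8 > SKU-119/T2 5 > SKU-142/T2 2.
SKU-145/T1 (23): +60 ; 120 left.
Fill SKU-110 T1 block (50 at 18) ; 70 left.
70 remain; put them into SKU-110 T2 at 14.
Total = 23×60 + 18×50 + 14×70 = 3260.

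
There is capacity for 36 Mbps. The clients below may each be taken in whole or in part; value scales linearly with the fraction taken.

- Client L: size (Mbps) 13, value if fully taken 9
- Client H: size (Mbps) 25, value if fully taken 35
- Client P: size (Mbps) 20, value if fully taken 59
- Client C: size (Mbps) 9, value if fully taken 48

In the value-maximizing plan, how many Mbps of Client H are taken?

Best value per unit of size first: Client C 48/9≈5.33, Client P 59/20≈2.95, Client H 35/25≈1.4, Client L 9/13≈0.692.
Take all of Client C (9 Mbps, value 48) — 27 Mbps left.
All 20 Mbps of Client P fit (value 59) — 7 remain.
Only 7 Mbps remain; take 7/25 of Client H for value 35×7/25 = 9.8.

7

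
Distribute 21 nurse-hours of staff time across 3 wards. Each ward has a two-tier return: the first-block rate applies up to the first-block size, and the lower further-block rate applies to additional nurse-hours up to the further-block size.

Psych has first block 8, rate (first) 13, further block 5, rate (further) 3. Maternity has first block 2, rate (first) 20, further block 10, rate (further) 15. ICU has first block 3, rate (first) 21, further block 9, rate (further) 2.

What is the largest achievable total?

331

Rank every tier by rate: ICU/first 21 > Maternity/first 20 > Maternity/second 15 > Psych/first 13 > Psych/second 3 > ICU/second 2.
Fill ICU first block (3 at 21) → 18 left.
Maternity/first (20): +2 → 16 left.
Fill Maternity second block (10 at 15) → 6 left.
Psych first at 13: only 6 left, fill 6.
Total = 21×3 + 20×2 + 15×10 + 13×6 = 331.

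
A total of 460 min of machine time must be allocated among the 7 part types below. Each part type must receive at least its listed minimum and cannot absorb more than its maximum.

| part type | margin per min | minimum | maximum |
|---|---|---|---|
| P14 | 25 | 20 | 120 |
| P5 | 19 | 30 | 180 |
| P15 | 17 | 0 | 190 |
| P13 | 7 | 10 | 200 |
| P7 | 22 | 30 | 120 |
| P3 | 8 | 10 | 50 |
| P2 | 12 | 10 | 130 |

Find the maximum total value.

9500

Meeting every minimum uses 20+30+0+10+30+10+10 = 110 min, leaving 350.
Rank by margin per min: P14 25 > P7 22 > P5 19 > P15 17 > P2 12 > P3 8 > P13 7.
P14 takes 100 more to reach its cap of 120 → 250 left.
Give P7 90 more to hit its cap of 120 → 160 left.
P5 takes 150 more to reach its cap of 180 → 10 left.
Only 10 left; P15 takes them to reach 10.
Total = 25×120 + 19×180 + 17×10 + 7×10 + 22×120 + 8×10 + 12×10 = 9500.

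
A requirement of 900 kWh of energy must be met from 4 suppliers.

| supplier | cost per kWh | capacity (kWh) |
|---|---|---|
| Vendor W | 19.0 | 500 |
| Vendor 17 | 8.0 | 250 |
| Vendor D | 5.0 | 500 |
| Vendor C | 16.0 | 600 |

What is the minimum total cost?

Fill from the cheapest supplier first.
Take 500 from Vendor D at 5.0 — need 400 more.
Vendor 17 at 8.0: take all 250 kWh — 150 still needed.
Vendor C at 16.0: take 150 of its 600 — requirement met.
Vendor W: unused.
Cost = 500×5.0 + 250×8.0 + 150×16.0 = 6900.

6900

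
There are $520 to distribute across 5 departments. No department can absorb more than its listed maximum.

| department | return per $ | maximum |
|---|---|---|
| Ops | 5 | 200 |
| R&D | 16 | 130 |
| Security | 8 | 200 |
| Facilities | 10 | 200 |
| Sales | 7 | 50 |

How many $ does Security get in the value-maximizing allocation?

190

Highest return per $ first: R&D 16 > Facilities 10 > Security 8 > Sales 7 > Ops 5.
Give R&D 130 to hit its cap of 130 — 390 left.
Give Facilities 200 to hit its cap of 200 — 190 left.
Security: +190 (room for 200) → 190. Pool exhausted.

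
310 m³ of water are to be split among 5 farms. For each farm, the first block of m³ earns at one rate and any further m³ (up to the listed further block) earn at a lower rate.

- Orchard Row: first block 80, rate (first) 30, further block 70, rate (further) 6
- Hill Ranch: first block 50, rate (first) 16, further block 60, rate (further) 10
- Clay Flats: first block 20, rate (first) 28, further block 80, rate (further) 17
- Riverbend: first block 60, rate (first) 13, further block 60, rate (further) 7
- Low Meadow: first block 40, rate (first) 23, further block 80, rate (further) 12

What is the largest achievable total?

Treat each block as its own option and order by rate: Orchard Row/T1 30 > Clay Flats/T1 28 > Low Meadow/T1 23 > Clay Flats/T2 17 > Hill Ranch/T1 16 > Riverbend/T1 13 > Low Meadow/T2 12 > Hill Ranch/T2 10 > Riverbend/T2 7 > Orchard Row/T2 6.
Orchard Row T1 at 30: fill all 80 → 230 left.
Clay Flats/T1 (28): +20 → 210 left.
Low Meadow T1 at 23: fill all 40 → 170 left.
Clay Flats T2 at 17: fill all 80 → 90 left.
Hill Ranch T1 at 16: fill all 50 → 40 left.
Riverbend/T1: +40 of 60 at 13; pool empty.
Total = 30×80 + 28×20 + 23×40 + 17×80 + 16×50 + 13×40 = 6560.

6560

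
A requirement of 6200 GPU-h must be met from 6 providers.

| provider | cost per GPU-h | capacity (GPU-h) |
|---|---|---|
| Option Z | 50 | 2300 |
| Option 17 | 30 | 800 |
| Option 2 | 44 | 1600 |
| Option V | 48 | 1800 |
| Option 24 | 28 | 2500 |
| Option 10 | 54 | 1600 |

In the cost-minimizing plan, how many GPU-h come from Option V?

Use providers in increasing cost order.
Option 24 (28): use full 2500 — 3700 GPU-h to go.
Take 800 from Option 17 at 30 — need 2900 more.
Option 2 (44): use full 1600 — 1300 GPU-h to go.
Take 1300 from Option V at 48 to finish.
Option Z, Option 10: unused.

1300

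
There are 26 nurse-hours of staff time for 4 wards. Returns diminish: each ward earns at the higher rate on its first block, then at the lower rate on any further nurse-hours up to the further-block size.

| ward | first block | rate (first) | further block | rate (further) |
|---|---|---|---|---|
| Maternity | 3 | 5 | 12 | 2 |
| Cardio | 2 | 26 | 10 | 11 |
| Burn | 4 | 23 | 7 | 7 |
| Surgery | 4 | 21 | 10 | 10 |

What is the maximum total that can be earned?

Rank every tier by rate: Cardio/tier1 26 > Burn/tier1 23 > Surgery/tier1 21 > Cardio/tier2 11 > Surgery/tier2 10 > Burn/tier2 7 > Maternity/tier1 5 > Maternity/tier2 2.
Cardio/tier1 (26): +2 ; 24 left.
Burn tier1 at 23: fill all 4 ; 20 left.
Surgery tier1 at 21: fill all 4 ; 16 left.
Fill Cardio tier2 block (10 at 11) ; 6 left.
Surgery/tier2: +6 of 10 at 10; pool empty.
Total = 26×2 + 23×4 + 21×4 + 11×10 + 10×6 = 398.

398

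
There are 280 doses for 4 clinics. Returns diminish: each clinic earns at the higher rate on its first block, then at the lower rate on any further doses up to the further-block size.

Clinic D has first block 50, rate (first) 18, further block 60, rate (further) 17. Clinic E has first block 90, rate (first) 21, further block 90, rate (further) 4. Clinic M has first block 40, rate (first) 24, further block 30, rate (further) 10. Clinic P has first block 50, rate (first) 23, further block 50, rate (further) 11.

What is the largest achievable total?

5750

Order all 8 blocks by rate: Clinic M/T1 24 > Clinic P/T1 23 > Clinic E/T1 21 > Clinic D/T1 18 > Clinic D/T2 17 > Clinic P/T2 11 > Clinic M/T2 10 > Clinic E/T2 4.
Fill Clinic M T1 block (40 at 24) — 240 left.
Clinic P/T1 (23): +50 — 190 left.
Fill Clinic E T1 block (90 at 21) — 100 left.
Fill Clinic D T1 block (50 at 18) — 50 left.
Clinic D T2 at 17: only 50 left, fill 50.
Total = 24×40 + 23×50 + 21×90 + 18×50 + 17×50 = 5750.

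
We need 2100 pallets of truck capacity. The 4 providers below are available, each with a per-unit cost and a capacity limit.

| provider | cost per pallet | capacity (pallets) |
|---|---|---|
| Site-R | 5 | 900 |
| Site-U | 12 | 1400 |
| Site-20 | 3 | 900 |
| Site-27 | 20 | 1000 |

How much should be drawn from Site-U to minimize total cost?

300

Fill from the cheapest provider first.
Site-20 (3): use full 900 ; 1200 pallets to go.
Site-R at 5: take all 900 pallets ; 300 still needed.
Site-U at 12: take 300 of its 1400 ; requirement met.
Site-27: unused.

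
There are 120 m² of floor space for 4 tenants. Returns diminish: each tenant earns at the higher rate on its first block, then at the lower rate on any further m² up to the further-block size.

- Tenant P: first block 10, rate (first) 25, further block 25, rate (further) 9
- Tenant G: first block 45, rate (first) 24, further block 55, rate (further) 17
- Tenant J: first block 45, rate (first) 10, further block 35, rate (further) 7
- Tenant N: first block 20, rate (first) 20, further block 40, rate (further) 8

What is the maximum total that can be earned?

2495

Rank every tier by rate: Tenant P/tier1 25 > Tenant G/tier1 24 > Tenant N/tier1 20 > Tenant G/tier2 17 > Tenant J/tier1 10 > Tenant P/tier2 9 > Tenant N/tier2 8 > Tenant J/tier2 7.
Tenant P/tier1 (25): +10 — 110 left.
Tenant G tier1 at 24: fill all 45 — 65 left.
Tenant N tier1 at 20: fill all 20 — 45 left.
Tenant G/tier2: +45 of 55 at 17; pool empty.
Total = 25×10 + 24×45 + 20×20 + 17×45 = 2495.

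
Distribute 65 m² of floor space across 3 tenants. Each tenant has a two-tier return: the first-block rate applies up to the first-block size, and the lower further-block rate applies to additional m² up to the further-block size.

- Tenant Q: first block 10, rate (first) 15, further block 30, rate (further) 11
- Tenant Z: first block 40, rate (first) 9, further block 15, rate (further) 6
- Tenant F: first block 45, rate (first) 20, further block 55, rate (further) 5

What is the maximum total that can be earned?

1160

Order all 6 blocks by rate: Tenant F/tier1 20 > Tenant Q/tier1 15 > Tenant Q/tier2 11 > Tenant Z/tier1 9 > Tenant Z/tier2 6 > Tenant F/tier2 5.
Tenant F tier1 at 20: fill all 45 → 20 left.
Fill Tenant Q tier1 block (10 at 15) → 10 left.
10 remain; put them into Tenant Q tier2 at 11.
Total = 20×45 + 15×10 + 11×10 = 1160.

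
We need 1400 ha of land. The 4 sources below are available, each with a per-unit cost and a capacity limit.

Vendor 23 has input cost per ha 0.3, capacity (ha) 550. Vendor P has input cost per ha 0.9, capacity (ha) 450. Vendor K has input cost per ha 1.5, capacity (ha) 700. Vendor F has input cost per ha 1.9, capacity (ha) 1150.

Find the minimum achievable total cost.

1170

Fill from the cheapest source first.
Vendor 23 at 0.3: take all 550 ha — 850 still needed.
Vendor P (0.9): use full 450 — 400 ha to go.
Vendor K (1.5): take the remaining 400 — done.
Vendor F: unused.
Cost = 550×0.3 + 450×0.9 + 400×1.5 = 1170.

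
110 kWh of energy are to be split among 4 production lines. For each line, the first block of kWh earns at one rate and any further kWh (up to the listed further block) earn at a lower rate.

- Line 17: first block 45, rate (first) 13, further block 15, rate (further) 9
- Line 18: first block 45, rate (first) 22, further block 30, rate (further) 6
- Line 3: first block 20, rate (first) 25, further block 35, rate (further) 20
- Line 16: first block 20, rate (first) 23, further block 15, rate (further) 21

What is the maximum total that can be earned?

2465

Order all 8 blocks by rate: Line 3/first 25 > Line 16/first 23 > Line 18/first 22 > Line 16/second 21 > Line 3/second 20 > Line 17/first 13 > Line 17/second 9 > Line 18/second 6.
Line 3 first at 25: fill all 20 — 90 left.
Line 16 first at 23: fill all 20 — 70 left.
Fill Line 18 first block (45 at 22) — 25 left.
Line 16/second (21): +15 — 10 left.
Line 3/second: +10 of 35 at 20; pool empty.
Total = 25×20 + 23×20 + 22×45 + 21×15 + 20×10 = 2465.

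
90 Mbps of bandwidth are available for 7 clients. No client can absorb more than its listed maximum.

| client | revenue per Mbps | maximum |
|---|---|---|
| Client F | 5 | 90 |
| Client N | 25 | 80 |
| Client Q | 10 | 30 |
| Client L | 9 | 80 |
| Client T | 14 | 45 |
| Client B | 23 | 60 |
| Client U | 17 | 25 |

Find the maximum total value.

2230

Order the clients by revenue per Mbps: Client N 25 > Client B 23 > Client U 17 > Client T 14 > Client Q 10 > Client L 9 > Client F 5.
Give Client N 80 to hit its cap of 80 ; 10 left.
Only 10 left; Client B takes them to reach 10.
Total = 25×80 + 23×10 = 2230.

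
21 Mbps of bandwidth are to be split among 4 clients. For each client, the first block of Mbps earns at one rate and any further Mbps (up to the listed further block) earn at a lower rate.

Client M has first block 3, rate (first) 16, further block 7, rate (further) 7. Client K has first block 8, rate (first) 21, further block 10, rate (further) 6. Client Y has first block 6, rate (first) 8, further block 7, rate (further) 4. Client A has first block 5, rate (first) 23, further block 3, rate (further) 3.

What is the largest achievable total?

371

Treat each block as its own option and order by rate: Client A/tier1 23 > Client K/tier1 21 > Client M/tier1 16 > Client Y/tier1 8 > Client M/tier2 7 > Client K/tier2 6 > Client Y/tier2 4 > Client A/tier2 3.
Client A tier1 at 23: fill all 5 — 16 left.
Client K tier1 at 21: fill all 8 — 8 left.
Client M tier1 at 16: fill all 3 — 5 left.
Client Y/tier1: +5 of 6 at 8; pool empty.
Total = 23×5 + 21×8 + 16×3 + 8×5 = 371.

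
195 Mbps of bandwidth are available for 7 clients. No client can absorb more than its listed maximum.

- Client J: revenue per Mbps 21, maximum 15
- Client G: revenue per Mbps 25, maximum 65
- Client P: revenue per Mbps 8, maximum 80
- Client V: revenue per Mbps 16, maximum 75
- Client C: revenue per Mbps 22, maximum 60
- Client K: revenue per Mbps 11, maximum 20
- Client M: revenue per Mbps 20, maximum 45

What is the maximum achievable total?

4320

Order the clients by revenue per Mbps: Client G 25 > Client C 22 > Client J 21 > Client M 20 > Client V 16 > Client K 11 > Client P 8.
Give Client G 65 to hit its cap of 65 → 130 left.
Client C takes 60 to reach its cap of 60 → 70 left.
Give Client J 15 to hit its cap of 15 → 55 left.
Client M: +45 to 45 (cap) → 10 left.
Client V has room for 75 but only 10 remain, so it gets 10.
Total = 21×15 + 25×65 + 16×10 + 22×60 + 20×45 = 4320.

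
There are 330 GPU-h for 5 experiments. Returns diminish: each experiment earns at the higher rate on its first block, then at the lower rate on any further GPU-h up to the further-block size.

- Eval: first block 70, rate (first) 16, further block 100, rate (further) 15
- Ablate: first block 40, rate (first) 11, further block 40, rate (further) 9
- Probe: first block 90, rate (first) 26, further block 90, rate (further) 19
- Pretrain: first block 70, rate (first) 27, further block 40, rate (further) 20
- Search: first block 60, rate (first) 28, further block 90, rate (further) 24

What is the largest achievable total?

8470

Treat each block as its own option and order by rate: Search/T1 28 > Pretrain/T1 27 > Probe/T1 26 > Search/T2 24 > Pretrain/T2 20 > Probe/T2 19 > Eval/T1 16 > Eval/T2 15 > Ablate/T1 11 > Ablate/T2 9.
Search T1 at 28: fill all 60 → 270 left.
Fill Pretrain T1 block (70 at 27) → 200 left.
Probe/T1 (26): +90 → 110 left.
Search T2 at 24: fill all 90 → 20 left.
Pretrain/T2: +20 of 40 at 20; pool empty.
Total = 28×60 + 27×70 + 26×90 + 24×90 + 20×20 = 8470.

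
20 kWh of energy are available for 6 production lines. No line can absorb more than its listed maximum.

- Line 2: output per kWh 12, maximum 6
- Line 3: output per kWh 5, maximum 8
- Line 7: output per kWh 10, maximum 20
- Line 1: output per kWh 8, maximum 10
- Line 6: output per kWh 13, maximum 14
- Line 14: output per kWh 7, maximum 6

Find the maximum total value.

Order the production lines by output per kWh: Line 6 13 > Line 2 12 > Line 7 10 > Line 1 8 > Line 14 7 > Line 3 5.
Line 6: +14 to 14 (cap) — 6 left.
Give Line 2 6 to hit its cap of 6 — 0 left.
Total = 12×6 + 13×14 = 254.

254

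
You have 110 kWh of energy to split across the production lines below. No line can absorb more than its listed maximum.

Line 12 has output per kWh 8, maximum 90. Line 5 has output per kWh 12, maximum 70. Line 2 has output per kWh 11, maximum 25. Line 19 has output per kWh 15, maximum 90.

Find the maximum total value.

Highest output per kWh first: Line 19 15 > Line 5 12 > Line 2 11 > Line 12 8.
Line 19: +90 to 90 (cap) ; 20 left.
Only 20 left; Line 5 takes them to reach 20.
Total = 12×20 + 15×90 = 1590.

1590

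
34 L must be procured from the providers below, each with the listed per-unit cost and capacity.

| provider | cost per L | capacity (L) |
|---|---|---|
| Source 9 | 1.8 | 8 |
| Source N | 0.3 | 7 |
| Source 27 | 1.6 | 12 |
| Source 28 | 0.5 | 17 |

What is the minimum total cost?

26.6

Fill from the cheapest provider first.
Source N (0.3): use full 7 → 27 L to go.
Source 28 (0.5): use full 17 → 10 L to go.
Take 10 from Source 27 at 1.6 to finish.
Source 9: unused.
Cost = 7×0.3 + 17×0.5 + 10×1.6 = 26.6.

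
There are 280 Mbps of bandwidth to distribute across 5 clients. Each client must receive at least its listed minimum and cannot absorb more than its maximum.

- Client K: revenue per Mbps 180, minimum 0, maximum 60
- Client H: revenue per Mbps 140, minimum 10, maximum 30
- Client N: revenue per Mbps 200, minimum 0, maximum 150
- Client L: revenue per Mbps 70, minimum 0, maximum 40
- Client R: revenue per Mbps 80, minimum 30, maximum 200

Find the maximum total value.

Meeting every minimum uses 0+10+0+0+30 = 40 Mbps, leaving 240.
Order the clients by revenue per Mbps: Client N 200 > Client K 180 > Client H 140 > Client R 80 > Client L 70.
Client N: +150 to 150 (cap) → 90 left.
Give Client K 60 more to hit its cap of 60 → 30 left.
Give Client H 20 more to hit its cap of 30 → 10 left.
Client R: +10 (room for 170) → 40. Pool exhausted.
Total = 180×60 + 140×30 + 200×150 + 80×40 = 48200.

48200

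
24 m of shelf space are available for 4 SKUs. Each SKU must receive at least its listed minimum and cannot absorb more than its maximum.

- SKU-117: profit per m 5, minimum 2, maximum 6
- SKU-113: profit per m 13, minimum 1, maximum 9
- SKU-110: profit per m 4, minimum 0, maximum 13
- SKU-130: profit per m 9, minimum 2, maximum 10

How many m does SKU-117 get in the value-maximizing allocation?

5

Meeting every minimum uses 2+1+0+2 = 5 m, leaving 19.
Order the SKUs by profit per m: SKU-113 13 > SKU-130 9 > SKU-117 5 > SKU-110 4.
Give SKU-113 8 more to hit its cap of 9 — 11 left.
SKU-130: +8 to 10 (cap) — 3 left.
SKU-117: +3 (room for 4) → 5. Pool exhausted.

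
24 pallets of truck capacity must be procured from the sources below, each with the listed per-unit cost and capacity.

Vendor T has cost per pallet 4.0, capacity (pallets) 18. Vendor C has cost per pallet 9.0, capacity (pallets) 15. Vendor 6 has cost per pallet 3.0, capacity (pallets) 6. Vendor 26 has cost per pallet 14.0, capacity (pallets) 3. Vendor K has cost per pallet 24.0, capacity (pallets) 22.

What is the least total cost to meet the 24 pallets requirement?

90

Fill from the cheapest source first.
Take 6 from Vendor 6 at 3.0 ; need 18 more.
Vendor T (4.0): use full 18 ; 0 pallets to go.
Vendor C, Vendor 26, Vendor K: unused.
Cost = 6×3.0 + 18×4.0 = 90.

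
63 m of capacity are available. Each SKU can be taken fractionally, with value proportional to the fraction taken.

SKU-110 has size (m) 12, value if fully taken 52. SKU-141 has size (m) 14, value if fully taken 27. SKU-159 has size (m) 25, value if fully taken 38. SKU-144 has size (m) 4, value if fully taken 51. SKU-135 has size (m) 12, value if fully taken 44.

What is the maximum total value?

205.92

Rank by value-to-size ratio: SKU-144 51/4≈12.8, SKU-110 52/12≈4.33, SKU-135 44/12≈3.67, SKU-141 27/14≈1.93, SKU-159 38/25≈1.52.
All 4 m of SKU-144 fit (value 51) ; 59 remain.
All 12 m of SKU-110 fit (value 52) ; 47 remain.
Take all of SKU-135 (12 m, value 44) ; 35 m left.
All 14 m of SKU-141 fit (value 27) ; 21 remain.
21 m left: a 21/25 share of SKU-159 gives 38×21/25 = 31.92.
Total value = 205.92.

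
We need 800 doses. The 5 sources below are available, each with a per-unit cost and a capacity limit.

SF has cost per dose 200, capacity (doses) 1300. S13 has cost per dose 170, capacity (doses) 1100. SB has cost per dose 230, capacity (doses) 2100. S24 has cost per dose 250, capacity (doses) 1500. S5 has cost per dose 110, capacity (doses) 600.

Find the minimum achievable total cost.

Use sources in increasing cost order.
Take 600 from S5 at 110 → need 200 more.
Take 200 from S13 at 170 to finish.
SF, SB, S24: unused.
Cost = 600×110 + 200×170 = 100000.

100000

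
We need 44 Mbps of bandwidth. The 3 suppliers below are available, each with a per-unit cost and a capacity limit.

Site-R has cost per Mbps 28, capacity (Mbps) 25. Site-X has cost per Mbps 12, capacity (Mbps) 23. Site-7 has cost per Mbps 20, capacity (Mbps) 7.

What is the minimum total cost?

808

Fill from the cheapest supplier first.
Site-X at 12: take all 23 Mbps — 21 still needed.
Site-7 (20): use full 7 — 14 Mbps to go.
Take 14 from Site-R at 28 to finish.
Cost = 23×12 + 7×20 + 14×28 = 808.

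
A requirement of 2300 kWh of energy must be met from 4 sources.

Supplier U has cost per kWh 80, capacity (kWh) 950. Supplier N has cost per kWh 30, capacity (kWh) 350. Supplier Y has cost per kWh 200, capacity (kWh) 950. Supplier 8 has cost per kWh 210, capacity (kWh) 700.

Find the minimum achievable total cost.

287000

Use sources in increasing cost order.
Supplier N at 30: take all 350 kWh ; 1950 still needed.
Supplier U at 80: take all 950 kWh ; 1000 still needed.
Take 950 from Supplier Y at 200 ; need 50 more.
Take 50 from Supplier 8 at 210 to finish.
Cost = 350×30 + 950×80 + 950×200 + 50×210 = 287000.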